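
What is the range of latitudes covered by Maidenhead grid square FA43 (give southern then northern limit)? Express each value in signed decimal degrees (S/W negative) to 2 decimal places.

-87.00, -86.00

Field F=5, A=0: +5·20° lon, +0·10° lat → SW at lon -80°, lat -90°.
Square 4, 3: +4·2° lon, +3·1° lat → SW at lon -72°, lat -87°.
Cell spans 2° lon × 1° lat.
south -87.00, north -86.00.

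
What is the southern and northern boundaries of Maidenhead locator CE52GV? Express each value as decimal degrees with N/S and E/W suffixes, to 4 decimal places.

47.1250° S, 47.0833° S

Field C=2, E=4: +2·20° lon, +4·10° lat → SW at lon -140°, lat -50°.
Square 5, 2: +5·2° lon, +2·1° lat → SW at lon -130°, lat -48°.
Subsquare g=6, v=21: +6·0.0833333° lon, +21·0.0416667° lat → SW at lon -129.5°, lat -47.125°.
Cell spans 0.0833333° lon × 0.0416667° lat.
south 47.1250° S, north 47.0833° S.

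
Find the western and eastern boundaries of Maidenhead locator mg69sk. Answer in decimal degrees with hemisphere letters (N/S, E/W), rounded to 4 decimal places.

73.5000° E, 73.5833° E

Field M=12, G=6: +12·20° lon, +6·10° lat → SW at lon 60°, lat -30°.
Square 6, 9: +6·2° lon, +9·1° lat → SW at lon 72°, lat -21°.
Subsquare s=18, k=10: +18·0.0833333° lon, +10·0.0416667° lat → SW at lon 73.5°, lat -20.5833°.
Cell spans 0.0833333° lon × 0.0416667° lat.
west 73.5000° E, east 73.5833° E.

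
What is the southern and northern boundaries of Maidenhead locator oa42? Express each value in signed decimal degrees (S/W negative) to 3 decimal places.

-88.000, -87.000

Field O=14, A=0: +14·20° lon, +0·10° lat → SW at lon 100°, lat -90°.
Square 4, 2: +4·2° lon, +2·1° lat → SW at lon 108°, lat -88°.
Cell spans 2° lon × 1° lat.
south -88.000, north -87.000.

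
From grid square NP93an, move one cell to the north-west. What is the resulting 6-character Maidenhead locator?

Longitude subsquare a = 0; −1 → -1, wraps to 23 = x, carry into square.
Longitude square 9; −1 → 8.
Latitude subsquare n = 13; +1 → 14 = o.

NP83xo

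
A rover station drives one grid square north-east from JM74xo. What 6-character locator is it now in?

Longitude subsquare x = 23; +1 → 24, wraps to 0 = a, carry into square.
Longitude square 7; +1 → 8.
Latitude subsquare o = 14; +1 → 15 = p.

JM84ap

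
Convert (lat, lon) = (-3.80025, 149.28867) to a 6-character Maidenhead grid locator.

Offset from 180°W / 90°S: lon 329.2887°, lat 86.1997°.
Field: lon ⌊329.2887/20⌋ = 16 → Q; lat ⌊86.1997/10⌋ = 8 → I.
Square: lon ⌊9.2887/2⌋ = 4; lat ⌊6.1997/1⌋ = 6.
Subsquare: lon ⌊1.2887/0.0833333⌋ = 15 → p; lat ⌊0.1997/0.0416667⌋ = 4 → e.

QI46pe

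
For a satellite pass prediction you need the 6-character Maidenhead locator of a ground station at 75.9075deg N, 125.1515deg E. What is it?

PQ25nv

Add 180° to longitude and 90° to latitude: 305.1515, 165.9075.
Field (20°×10°, letters A–R): 305.1515/20 → 15 → P, 165.9075/10 → 16 → Q; chars PQ.
Square (2°×1°, digits 0–9): 5.1515/2 → 2, 5.9075/1 → 5; chars 25.
Subsquare (5′×2.5′, letters a–x): 1.1515/0.0833333 → 13 → n, 0.9075/0.0416667 → 21 → v; chars nv.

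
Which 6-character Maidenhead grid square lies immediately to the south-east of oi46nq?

OI46op

Longitude subsquare n = 13; +1 → 14 = o.
Latitude subsquare q = 16; −1 → 15 = p.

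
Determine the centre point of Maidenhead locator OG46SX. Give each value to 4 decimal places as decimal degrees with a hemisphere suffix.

23.0208° S, 109.5417° E

Field O=14, G=6: +14·20° lon, +6·10° lat → SW at lon 100°, lat -30°.
Square 4, 6: +4·2° lon, +6·1° lat → SW at lon 108°, lat -24°.
Subsquare s=18, x=23: +18·0.0833333° lon, +23·0.0416667° lat → SW at lon 109.5°, lat -23.0417°.
Cell spans 0.0833333° lon × 0.0416667° lat. Centre is SW corner plus half of each.
latitude 23.0208° S, longitude 109.5417° E.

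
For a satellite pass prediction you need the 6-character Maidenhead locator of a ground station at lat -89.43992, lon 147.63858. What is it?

Shift to the Maidenhead origin (180°W, 90°S): lon 327.6386, lat 0.5601.
Field: lon ⌊327.6386/20⌋ = 16 → Q; lat ⌊0.5601/10⌋ = 0 → A.
Square: lon ⌊7.6386/2⌋ = 3; lat ⌊0.5601/1⌋ = 0.
Subsquare: lon ⌊1.6386/0.0833333⌋ = 19 → t; lat ⌊0.5601/0.0416667⌋ = 13 → n.

QA30tn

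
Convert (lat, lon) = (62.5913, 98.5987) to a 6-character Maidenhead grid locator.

NP92ho

Shift to the Maidenhead origin (180°W, 90°S): lon 278.5987, lat 152.5913.
Field (20°×10°, letters A–R): lon ⌊278.5987/20⌋ = 13 → N; lat ⌊152.5913/10⌋ = 15 → P.
Square (2°×1°, digits 0–9): lon ⌊18.5987/2⌋ = 9; lat ⌊2.5913/1⌋ = 2.
Subsquare (5′×2.5′, letters a–x): lon ⌊0.5987/0.0833333⌋ = 7 → h; lat ⌊0.5913/0.0416667⌋ = 14 → o.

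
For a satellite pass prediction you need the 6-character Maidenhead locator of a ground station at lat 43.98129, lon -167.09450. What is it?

AN63kx

Shift to the Maidenhead origin (180°W, 90°S): lon 12.9055, lat 133.9813.
Field: 12.9055/20 → 0 → A, 133.9813/10 → 13 → N; chars AN.
Square: 12.9055/2 → 6, 3.9813/1 → 3; chars 63.
Subsquare: 0.9055/0.0833333 → 10 → k, 0.9813/0.0416667 → 23 → x; chars kx.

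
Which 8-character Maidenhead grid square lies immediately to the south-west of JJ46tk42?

JJ46tk31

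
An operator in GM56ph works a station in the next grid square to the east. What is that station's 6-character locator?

GM56qh

Longitude subsquare p = 15; +1 → 16 = q.
The latitude characters are unchanged.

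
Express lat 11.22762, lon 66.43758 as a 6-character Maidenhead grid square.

Offset from 180°W / 90°S: lon 246.4376°, lat 101.2276°.
Field: lon ⌊246.4376/20⌋ = 12 → M; lat ⌊101.2276/10⌋ = 10 → K.
Square: lon ⌊6.4376/2⌋ = 3; lat ⌊1.2276/1⌋ = 1.
Subsquare: lon ⌊0.4376/0.0833333⌋ = 5 → f; lat ⌊0.2276/0.0416667⌋ = 5 → f.

MK31ff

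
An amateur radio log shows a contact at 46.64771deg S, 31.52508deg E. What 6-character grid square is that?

KE53si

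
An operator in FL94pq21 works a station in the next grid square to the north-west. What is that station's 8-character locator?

Longitude extended square 2; −1 → 1.
Latitude extended square 1; +1 → 2.

FL94pq12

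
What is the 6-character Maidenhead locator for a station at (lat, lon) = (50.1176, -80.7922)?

Offset from 180°W / 90°S: lon 99.2078°, lat 140.1176°.
Field (20°×10°, letters A–R): lon ⌊99.2078/20⌋ = 4 → E; lat ⌊140.1176/10⌋ = 14 → O.
Square (2°×1°, digits 0–9): lon ⌊19.2078/2⌋ = 9; lat ⌊0.1176/1⌋ = 0.
Subsquare (5′×2.5′, letters a–x): lon ⌊1.2078/0.0833333⌋ = 14 → o; lat ⌊0.1176/0.0416667⌋ = 2 → c.

EO90oc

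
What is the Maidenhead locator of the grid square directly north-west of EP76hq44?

EP76hq35

Longitude extended square 4; −1 → 3.
Latitude extended square 4; +1 → 5.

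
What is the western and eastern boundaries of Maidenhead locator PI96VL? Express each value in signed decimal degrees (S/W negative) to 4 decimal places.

Field P=15, I=8: +15·20° lon, +8·10° lat → SW at lon 120°, lat -10°.
Square 9, 6: +9·2° lon, +6·1° lat → SW at lon 138°, lat -4°.
Subsquare v=21, l=11: +21·0.0833333° lon, +11·0.0416667° lat → SW at lon 139.75°, lat -3.54167°.
Cell spans 0.0833333° lon × 0.0416667° lat.
west 139.7500, east 139.8333.

139.7500, 139.8333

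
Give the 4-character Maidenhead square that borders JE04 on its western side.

IE94

Longitude square 0; −1 → -1, wraps to 9, carry into field.
Longitude field J = 9; −1 → 8 = I.
The latitude characters are unchanged.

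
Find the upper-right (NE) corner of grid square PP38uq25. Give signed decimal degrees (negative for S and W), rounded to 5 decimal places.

Field P=15, P=15: +15·20° lon, +15·10° lat → SW at lon 120°, lat 60°.
Square 3, 8: +3·2° lon, +8·1° lat → SW at lon 126°, lat 68°.
Subsquare u=20, q=16: +20·0.0833333° lon, +16·0.0416667° lat → SW at lon 127.667°, lat 68.6667°.
Extended square 2, 5: +2·0.00833333° lon, +5·0.00416667° lat → SW at lon 127.683°, lat 68.6875°.
Cell spans 0.00833333° lon × 0.00416667° lat. NE corner is SW corner plus one full cell.
latitude 68.69167, longitude 127.69167.

68.69167, 127.69167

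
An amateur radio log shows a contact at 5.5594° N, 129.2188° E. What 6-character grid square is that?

PJ45on

Add 180° to longitude and 90° to latitude: 309.2188, 95.5594.
Field (20°×10°, letters A–R): lon ⌊309.2188/20⌋ = 15 → P; lat ⌊95.5594/10⌋ = 9 → J.
Square (2°×1°, digits 0–9): lon ⌊9.2188/2⌋ = 4; lat ⌊5.5594/1⌋ = 5.
Subsquare (5′×2.5′, letters a–x): lon ⌊1.2188/0.0833333⌋ = 14 → o; lat ⌊0.5594/0.0416667⌋ = 13 → n.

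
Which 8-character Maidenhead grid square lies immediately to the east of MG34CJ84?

MG34cj94

Longitude extended square 8; +1 → 9.
The latitude characters are unchanged.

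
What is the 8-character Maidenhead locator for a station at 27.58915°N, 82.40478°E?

NL17eo81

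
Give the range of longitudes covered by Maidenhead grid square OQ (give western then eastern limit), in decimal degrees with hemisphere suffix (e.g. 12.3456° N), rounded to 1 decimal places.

100.0° E, 120.0° E

Field O=14, Q=16: +14·20° lon, +16·10° lat → SW at lon 100°, lat 70°.
Cell spans 20° lon × 10° lat.
west 100.0° E, east 120.0° E.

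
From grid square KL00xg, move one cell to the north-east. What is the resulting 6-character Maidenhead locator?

KL10ah

Longitude subsquare x = 23; +1 → 24, wraps to 0 = a, carry into square.
Longitude square 0; +1 → 1.
Latitude subsquare g = 6; +1 → 7 = h.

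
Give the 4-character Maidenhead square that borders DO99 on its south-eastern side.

EO08

Longitude square 9; +1 → 10, wraps to 0, carry into field.
Longitude field D = 3; +1 → 4 = E.
Latitude square 9; −1 → 8.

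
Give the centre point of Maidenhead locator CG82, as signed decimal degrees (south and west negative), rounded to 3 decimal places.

Field C=2, G=6: +2·20° lon, +6·10° lat → SW at lon -140°, lat -30°.
Square 8, 2: +8·2° lon, +2·1° lat → SW at lon -124°, lat -28°.
Cell spans 2° lon × 1° lat. Centre is SW corner plus half of each.
latitude -27.500, longitude -123.000.

-27.500, -123.000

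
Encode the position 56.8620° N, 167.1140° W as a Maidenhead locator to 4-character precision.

Add 180° to longitude and 90° to latitude: 12.89, 146.86.
Field (20°×10°, letters A–R): lon ⌊12.89/20⌋ = 0 → A; lat ⌊146.86/10⌋ = 14 → O.
Square (2°×1°, digits 0–9): lon ⌊12.89/2⌋ = 6; lat ⌊6.86/1⌋ = 6.

AO66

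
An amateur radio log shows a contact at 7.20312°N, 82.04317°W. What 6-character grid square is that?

Add 180° to longitude and 90° to latitude: 97.9568, 97.2031.
Field: lon ⌊97.9568/20⌋ = 4 → E; lat ⌊97.2031/10⌋ = 9 → J.
Square: lon ⌊17.9568/2⌋ = 8; lat ⌊7.2031/1⌋ = 7.
Subsquare: lon ⌊1.9568/0.0833333⌋ = 23 → x; lat ⌊0.2031/0.0416667⌋ = 4 → e.

EJ87xe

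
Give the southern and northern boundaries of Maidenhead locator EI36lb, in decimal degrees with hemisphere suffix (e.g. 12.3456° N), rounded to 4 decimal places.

Field E=4, I=8: +4·20° lon, +8·10° lat → SW at lon -100°, lat -10°.
Square 3, 6: +3·2° lon, +6·1° lat → SW at lon -94°, lat -4°.
Subsquare l=11, b=1: +11·0.0833333° lon, +1·0.0416667° lat → SW at lon -93.0833°, lat -3.95833°.
Cell spans 0.0833333° lon × 0.0416667° lat.
south 3.9583° S, north 3.9167° S.

3.9583° S, 3.9167° S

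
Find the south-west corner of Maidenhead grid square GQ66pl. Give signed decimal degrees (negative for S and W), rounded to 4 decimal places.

Field G=6, Q=16: +6·20° lon, +16·10° lat → SW at lon -60°, lat 70°.
Square 6, 6: +6·2° lon, +6·1° lat → SW at lon -48°, lat 76°.
Subsquare p=15, l=11: +15·0.0833333° lon, +11·0.0416667° lat → SW at lon -46.75°, lat 76.4583°.
latitude 76.4583, longitude -46.7500.

76.4583, -46.7500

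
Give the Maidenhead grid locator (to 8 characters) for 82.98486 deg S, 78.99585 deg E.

MA97la93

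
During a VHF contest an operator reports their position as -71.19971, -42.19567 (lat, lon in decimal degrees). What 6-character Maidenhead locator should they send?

GB88vt

Shift to the Maidenhead origin (180°W, 90°S): lon 137.8043, lat 18.8003.
Field: lon ⌊137.8043/20⌋ = 6 → G; lat ⌊18.8003/10⌋ = 1 → B.
Square: lon ⌊17.8043/2⌋ = 8; lat ⌊8.8003/1⌋ = 8.
Subsquare: lon ⌊1.8043/0.0833333⌋ = 21 → v; lat ⌊0.8003/0.0416667⌋ = 19 → t.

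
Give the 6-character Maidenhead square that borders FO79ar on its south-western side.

FO69xq

Longitude subsquare a = 0; −1 → -1, wraps to 23 = x, carry into square.
Longitude square 7; −1 → 6.
Latitude subsquare r = 17; −1 → 16 = q.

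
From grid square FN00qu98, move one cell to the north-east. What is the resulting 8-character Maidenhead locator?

FN00ru09

Longitude extended square 9; +1 → 10, wraps to 0, carry into subsquare.
Longitude subsquare q = 16; +1 → 17 = r.
Latitude extended square 8; +1 → 9.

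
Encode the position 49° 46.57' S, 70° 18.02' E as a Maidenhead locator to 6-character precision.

ME50df

Offset from 180°W / 90°S: lon 250.3003°, lat 40.2238°.
Field: 250.3003/20 → 12 → M, 40.2238/10 → 4 → E; chars ME.
Square: 10.3003/2 → 5, 0.2238/1 → 0; chars 50.
Subsquare: 0.3003/0.0833333 → 3 → d, 0.2238/0.0416667 → 5 → f; chars df.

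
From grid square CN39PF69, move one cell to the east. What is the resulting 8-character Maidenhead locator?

CN39pf79

Longitude extended square 6; +1 → 7.
The latitude characters are unchanged.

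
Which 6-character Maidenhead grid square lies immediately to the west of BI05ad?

Longitude subsquare a = 0; −1 → -1, wraps to 23 = x, carry into square.
Longitude square 0; −1 → -1, wraps to 9, carry into field.
Longitude field B = 1; −1 → 0 = A.
The latitude characters are unchanged.

AI95xd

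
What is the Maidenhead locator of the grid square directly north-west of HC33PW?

HC33ox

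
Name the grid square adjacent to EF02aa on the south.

EF01ax

Latitude subsquare a = 0; −1 → -1, wraps to 23 = x, carry into square.
Latitude square 2; −1 → 1.
The longitude characters are unchanged.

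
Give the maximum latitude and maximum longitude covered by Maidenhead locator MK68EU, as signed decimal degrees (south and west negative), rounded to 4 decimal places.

18.8750, 72.4167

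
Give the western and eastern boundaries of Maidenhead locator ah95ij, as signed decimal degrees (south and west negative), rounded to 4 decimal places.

Field A=0, H=7: +0·20° lon, +7·10° lat → SW at lon -180°, lat -20°.
Square 9, 5: +9·2° lon, +5·1° lat → SW at lon -162°, lat -15°.
Subsquare i=8, j=9: +8·0.0833333° lon, +9·0.0416667° lat → SW at lon -161.333°, lat -14.625°.
Cell spans 0.0833333° lon × 0.0416667° lat.
west -161.3333, east -161.2500.

-161.3333, -161.2500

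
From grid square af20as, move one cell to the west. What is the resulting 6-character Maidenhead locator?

Longitude subsquare a = 0; −1 → -1, wraps to 23 = x, carry into square.
Longitude square 2; −1 → 1.
The latitude characters are unchanged.

AF10xs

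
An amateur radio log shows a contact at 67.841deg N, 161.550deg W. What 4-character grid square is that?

Offset from 180°W / 90°S: lon 18.45°, lat 157.84°.
Field: lon ⌊18.45/20⌋ = 0 → A; lat ⌊157.84/10⌋ = 15 → P.
Square: lon ⌊18.45/2⌋ = 9; lat ⌊7.84/1⌋ = 7.

AP97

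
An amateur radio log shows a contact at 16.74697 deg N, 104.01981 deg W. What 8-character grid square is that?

DK76xr79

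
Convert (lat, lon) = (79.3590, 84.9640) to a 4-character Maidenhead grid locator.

NQ29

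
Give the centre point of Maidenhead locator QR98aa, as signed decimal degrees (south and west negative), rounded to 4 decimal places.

Field Q=16, R=17: +16·20° lon, +17·10° lat → SW at lon 140°, lat 80°.
Square 9, 8: +9·2° lon, +8·1° lat → SW at lon 158°, lat 88°.
Subsquare a=0, a=0: +0·0.0833333° lon, +0·0.0416667° lat → SW at lon 158°, lat 88°.
Cell spans 0.0833333° lon × 0.0416667° lat. Centre is SW corner plus half of each.
latitude 88.0208, longitude 158.0417.

88.0208, 158.0417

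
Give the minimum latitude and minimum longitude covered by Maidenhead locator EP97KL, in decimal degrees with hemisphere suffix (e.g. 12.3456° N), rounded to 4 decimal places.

67.4583° N, 81.1667° W

Field E=4, P=15: +4·20° lon, +15·10° lat → SW at lon -100°, lat 60°.
Square 9, 7: +9·2° lon, +7·1° lat → SW at lon -82°, lat 67°.
Subsquare k=10, l=11: +10·0.0833333° lon, +11·0.0416667° lat → SW at lon -81.1667°, lat 67.4583°.
latitude 67.4583° N, longitude 81.1667° W.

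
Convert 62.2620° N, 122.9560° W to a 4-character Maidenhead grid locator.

Shift to the Maidenhead origin (180°W, 90°S): lon 57.04, lat 152.26.
Field: lon ⌊57.04/20⌋ = 2 → C; lat ⌊152.26/10⌋ = 15 → P.
Square: lon ⌊17.04/2⌋ = 8; lat ⌊2.26/1⌋ = 2.

CP82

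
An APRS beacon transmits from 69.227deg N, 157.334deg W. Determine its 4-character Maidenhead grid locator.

Add 180° to longitude and 90° to latitude: 22.67, 159.23.
Field (20°×10°, letters A–R): 22.67/20 → 1 → B, 159.23/10 → 15 → P; chars BP.
Square (2°×1°, digits 0–9): 2.67/2 → 1, 9.23/1 → 9; chars 19.

BP19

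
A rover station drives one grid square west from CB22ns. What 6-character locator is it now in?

Longitude subsquare n = 13; −1 → 12 = m.
The latitude characters are unchanged.

CB22ms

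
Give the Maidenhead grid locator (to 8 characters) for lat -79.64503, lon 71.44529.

Shift to the Maidenhead origin (180°W, 90°S): lon 251.44529, lat 10.35497.
Field: 251.44529/20 → 12 → M, 10.35497/10 → 1 → B; chars MB.
Square: 11.44529/2 → 5, 0.35497/1 → 0; chars 50.
Subsquare: 1.44529/0.0833333 → 17 → r, 0.35497/0.0416667 → 8 → i; chars ri.
Extended square: 0.02862/0.00833333 → 3, 0.02164/0.00416667 → 5; chars 35.

MB50ri35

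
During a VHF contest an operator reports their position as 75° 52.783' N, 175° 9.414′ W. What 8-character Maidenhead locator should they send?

Shift to the Maidenhead origin (180°W, 90°S): lon 4.84310, lat 165.87972.
Field: 4.84310/20 → 0 → A, 165.87972/10 → 16 → Q; chars AQ.
Square: 4.84310/2 → 2, 5.87972/1 → 5; chars 25.
Subsquare: 0.84310/0.0833333 → 10 → k, 0.87972/0.0416667 → 21 → v; chars kv.
Extended square: 0.00977/0.00833333 → 1, 0.00472/0.00416667 → 1; chars 11.

AQ25kv11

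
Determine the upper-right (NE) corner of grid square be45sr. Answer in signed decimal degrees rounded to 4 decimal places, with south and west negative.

Field B=1, E=4: +1·20° lon, +4·10° lat → SW at lon -160°, lat -50°.
Square 4, 5: +4·2° lon, +5·1° lat → SW at lon -152°, lat -45°.
Subsquare s=18, r=17: +18·0.0833333° lon, +17·0.0416667° lat → SW at lon -150.5°, lat -44.2917°.
Cell spans 0.0833333° lon × 0.0416667° lat. NE corner is SW corner plus one full cell.
latitude -44.2500, longitude -150.4167.

-44.2500, -150.4167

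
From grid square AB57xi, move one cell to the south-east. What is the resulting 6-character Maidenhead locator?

Longitude subsquare x = 23; +1 → 24, wraps to 0 = a, carry into square.
Longitude square 5; +1 → 6.
Latitude subsquare i = 8; −1 → 7 = h.

AB67ah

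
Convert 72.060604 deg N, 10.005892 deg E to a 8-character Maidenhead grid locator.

JQ52ab04

Add 180° to longitude and 90° to latitude: 190.00589, 162.06060.
Field: 190.00589/20 → 9 → J, 162.06060/10 → 16 → Q; chars JQ.
Square: 10.00589/2 → 5, 2.06060/1 → 2; chars 52.
Subsquare: 0.00589/0.0833333 → 0 → a, 0.06060/0.0416667 → 1 → b; chars ab.
Extended square: 0.00589/0.00833333 → 0, 0.01894/0.00416667 → 4; chars 04.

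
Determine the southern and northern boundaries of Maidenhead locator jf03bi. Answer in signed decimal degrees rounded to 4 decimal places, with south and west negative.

-36.6667, -36.6250

Field J=9, F=5: +9·20° lon, +5·10° lat → SW at lon 0°, lat -40°.
Square 0, 3: +0·2° lon, +3·1° lat → SW at lon 0°, lat -37°.
Subsquare b=1, i=8: +1·0.0833333° lon, +8·0.0416667° lat → SW at lon 0.0833333°, lat -36.6667°.
Cell spans 0.0833333° lon × 0.0416667° lat.
south -36.6667, north -36.6250.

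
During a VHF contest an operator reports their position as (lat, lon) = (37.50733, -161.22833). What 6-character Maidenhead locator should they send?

AM97jm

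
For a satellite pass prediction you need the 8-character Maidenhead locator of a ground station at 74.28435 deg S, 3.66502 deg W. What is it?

Offset from 180°W / 90°S: lon 176.33498°, lat 15.71565°.
Field: 176.33498/20 → 8 → I, 15.71565/10 → 1 → B; chars IB.
Square: 16.33498/2 → 8, 5.71565/1 → 5; chars 85.
Subsquare: 0.33498/0.0833333 → 4 → e, 0.71565/0.0416667 → 17 → r; chars er.
Extended square: 0.00165/0.00833333 → 0, 0.00732/0.00416667 → 1; chars 01.

IB85er01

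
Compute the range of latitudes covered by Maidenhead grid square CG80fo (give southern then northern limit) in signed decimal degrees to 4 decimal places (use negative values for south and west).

-29.4167, -29.3750

Field C=2, G=6: +2·20° lon, +6·10° lat → SW at lon -140°, lat -30°.
Square 8, 0: +8·2° lon, +0·1° lat → SW at lon -124°, lat -30°.
Subsquare f=5, o=14: +5·0.0833333° lon, +14·0.0416667° lat → SW at lon -123.583°, lat -29.4167°.
Cell spans 0.0833333° lon × 0.0416667° lat.
south -29.4167, north -29.3750.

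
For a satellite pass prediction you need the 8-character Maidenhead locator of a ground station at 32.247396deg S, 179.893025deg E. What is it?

Offset from 180°W / 90°S: lon 359.89302°, lat 57.75260°.
Field: lon ⌊359.89302/20⌋ = 17 → R; lat ⌊57.75260/10⌋ = 5 → F.
Square: lon ⌊19.89302/2⌋ = 9; lat ⌊7.75260/1⌋ = 7.
Subsquare: lon ⌊1.89302/0.0833333⌋ = 22 → w; lat ⌊0.75260/0.0416667⌋ = 18 → s.
Extended square: lon ⌊0.05969/0.00833333⌋ = 7; lat ⌊0.00260/0.00416667⌋ = 0.

RF97ws70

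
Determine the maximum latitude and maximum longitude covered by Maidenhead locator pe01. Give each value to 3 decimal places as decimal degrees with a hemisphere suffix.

48.000° S, 122.000° E

Field P=15, E=4: +15·20° lon, +4·10° lat → SW at lon 120°, lat -50°.
Square 0, 1: +0·2° lon, +1·1° lat → SW at lon 120°, lat -49°.
Cell spans 2° lon × 1° lat. NE corner is SW corner plus one full cell.
latitude 48.000° S, longitude 122.000° E.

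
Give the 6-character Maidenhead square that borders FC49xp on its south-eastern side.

Longitude subsquare x = 23; +1 → 24, wraps to 0 = a, carry into square.
Longitude square 4; +1 → 5.
Latitude subsquare p = 15; −1 → 14 = o.

FC59ao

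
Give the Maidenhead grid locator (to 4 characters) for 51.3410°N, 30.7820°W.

Add 180° to longitude and 90° to latitude: 149.22, 141.34.
Field: 149.22/20 → 7 → H, 141.34/10 → 14 → O; chars HO.
Square: 9.22/2 → 4, 1.34/1 → 1; chars 41.

HO41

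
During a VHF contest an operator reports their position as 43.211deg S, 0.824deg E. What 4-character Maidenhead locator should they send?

Add 180° to longitude and 90° to latitude: 180.82, 46.79.
Field: lon ⌊180.82/20⌋ = 9 → J; lat ⌊46.79/10⌋ = 4 → E.
Square: lon ⌊0.82/2⌋ = 0; lat ⌊6.79/1⌋ = 6.

JE06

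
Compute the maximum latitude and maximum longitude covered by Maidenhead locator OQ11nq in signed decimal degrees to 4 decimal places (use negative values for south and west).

Field O=14, Q=16: +14·20° lon, +16·10° lat → SW at lon 100°, lat 70°.
Square 1, 1: +1·2° lon, +1·1° lat → SW at lon 102°, lat 71°.
Subsquare n=13, q=16: +13·0.0833333° lon, +16·0.0416667° lat → SW at lon 103.083°, lat 71.6667°.
Cell spans 0.0833333° lon × 0.0416667° lat. NE corner is SW corner plus one full cell.
latitude 71.7083, longitude 103.1667.

71.7083, 103.1667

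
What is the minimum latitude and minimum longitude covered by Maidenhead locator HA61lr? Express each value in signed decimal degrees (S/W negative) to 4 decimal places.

Field H=7, A=0: +7·20° lon, +0·10° lat → SW at lon -40°, lat -90°.
Square 6, 1: +6·2° lon, +1·1° lat → SW at lon -28°, lat -89°.
Subsquare l=11, r=17: +11·0.0833333° lon, +17·0.0416667° lat → SW at lon -27.0833°, lat -88.2917°.
latitude -88.2917, longitude -27.0833.

-88.2917, -27.0833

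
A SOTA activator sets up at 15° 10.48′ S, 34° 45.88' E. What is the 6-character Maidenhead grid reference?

Shift to the Maidenhead origin (180°W, 90°S): lon 214.7647, lat 74.8253.
Field: lon ⌊214.7647/20⌋ = 10 → K; lat ⌊74.8253/10⌋ = 7 → H.
Square: lon ⌊14.7647/2⌋ = 7; lat ⌊4.8253/1⌋ = 4.
Subsquare: lon ⌊0.7647/0.0833333⌋ = 9 → j; lat ⌊0.8253/0.0416667⌋ = 19 → t.

KH74jt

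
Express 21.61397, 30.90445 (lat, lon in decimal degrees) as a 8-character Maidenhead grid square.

Offset from 180°W / 90°S: lon 210.90445°, lat 111.61397°.
Field: 210.90445/20 → 10 → K, 111.61397/10 → 11 → L; chars KL.
Square: 10.90445/2 → 5, 1.61397/1 → 1; chars 51.
Subsquare: 0.90445/0.0833333 → 10 → k, 0.61397/0.0416667 → 14 → o; chars ko.
Extended square: 0.07112/0.00833333 → 8, 0.03064/0.00416667 → 7; chars 87.

KL51ko87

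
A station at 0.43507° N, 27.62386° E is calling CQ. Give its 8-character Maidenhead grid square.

KJ30tk44

Shift to the Maidenhead origin (180°W, 90°S): lon 207.62386, lat 90.43507.
Field: lon ⌊207.62386/20⌋ = 10 → K; lat ⌊90.43507/10⌋ = 9 → J.
Square: lon ⌊7.62386/2⌋ = 3; lat ⌊0.43507/1⌋ = 0.
Subsquare: lon ⌊1.62386/0.0833333⌋ = 19 → t; lat ⌊0.43507/0.0416667⌋ = 10 → k.
Extended square: lon ⌊0.04053/0.00833333⌋ = 4; lat ⌊0.01840/0.00416667⌋ = 4.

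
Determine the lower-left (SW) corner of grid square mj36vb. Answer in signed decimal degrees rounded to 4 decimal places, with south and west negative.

Field M=12, J=9: +12·20° lon, +9·10° lat → SW at lon 60°, lat 0°.
Square 3, 6: +3·2° lon, +6·1° lat → SW at lon 66°, lat 6°.
Subsquare v=21, b=1: +21·0.0833333° lon, +1·0.0416667° lat → SW at lon 67.75°, lat 6.04167°.
latitude 6.0417, longitude 67.7500.

6.0417, 67.7500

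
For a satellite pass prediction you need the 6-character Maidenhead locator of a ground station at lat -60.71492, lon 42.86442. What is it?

Add 180° to longitude and 90° to latitude: 222.8644, 29.2851.
Field: lon ⌊222.8644/20⌋ = 11 → L; lat ⌊29.2851/10⌋ = 2 → C.
Square: lon ⌊2.8644/2⌋ = 1; lat ⌊9.2851/1⌋ = 9.
Subsquare: lon ⌊0.8644/0.0833333⌋ = 10 → k; lat ⌊0.2851/0.0416667⌋ = 6 → g.

LC19kg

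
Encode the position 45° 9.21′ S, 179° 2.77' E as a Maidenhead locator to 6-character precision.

RE94mu

Shift to the Maidenhead origin (180°W, 90°S): lon 359.0462, lat 44.8465.
Field: 359.0462/20 → 17 → R, 44.8465/10 → 4 → E; chars RE.
Square: 19.0462/2 → 9, 4.8465/1 → 4; chars 94.
Subsquare: 1.0462/0.0833333 → 12 → m, 0.8465/0.0416667 → 20 → u; chars mu.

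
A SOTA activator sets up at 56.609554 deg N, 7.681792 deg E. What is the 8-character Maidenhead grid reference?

Shift to the Maidenhead origin (180°W, 90°S): lon 187.68179, lat 146.60955.
Field (20°×10°, letters A–R): 187.68179/20 → 9 → J, 146.60955/10 → 14 → O; chars JO.
Square (2°×1°, digits 0–9): 7.68179/2 → 3, 6.60955/1 → 6; chars 36.
Subsquare (5′×2.5′, letters a–x): 1.68179/0.0833333 → 20 → u, 0.60955/0.0416667 → 14 → o; chars uo.
Extended square (30″×15″, digits 0–9): 0.01513/0.00833333 → 1, 0.02622/0.00416667 → 6; chars 16.

JO36uo16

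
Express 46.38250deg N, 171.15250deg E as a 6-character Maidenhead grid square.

Offset from 180°W / 90°S: lon 351.1525°, lat 136.3825°.
Field: lon ⌊351.1525/20⌋ = 17 → R; lat ⌊136.3825/10⌋ = 13 → N.
Square: lon ⌊11.1525/2⌋ = 5; lat ⌊6.3825/1⌋ = 6.
Subsquare: lon ⌊1.1525/0.0833333⌋ = 13 → n; lat ⌊0.3825/0.0416667⌋ = 9 → j.

RN56nj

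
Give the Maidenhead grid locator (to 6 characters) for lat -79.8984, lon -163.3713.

Shift to the Maidenhead origin (180°W, 90°S): lon 16.6287, lat 10.1016.
Field (20°×10°, letters A–R): 16.6287/20 → 0 → A, 10.1016/10 → 1 → B; chars AB.
Square (2°×1°, digits 0–9): 16.6287/2 → 8, 0.1016/1 → 0; chars 80.
Subsquare (5′×2.5′, letters a–x): 0.6287/0.0833333 → 7 → h, 0.1016/0.0416667 → 2 → c; chars hc.

AB80hc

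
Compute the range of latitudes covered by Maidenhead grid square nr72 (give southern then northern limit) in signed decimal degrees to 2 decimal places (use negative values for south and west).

Field N=13, R=17: +13·20° lon, +17·10° lat → SW at lon 80°, lat 80°.
Square 7, 2: +7·2° lon, +2·1° lat → SW at lon 94°, lat 82°.
Cell spans 2° lon × 1° lat.
south 82.00, north 83.00.

82.00, 83.00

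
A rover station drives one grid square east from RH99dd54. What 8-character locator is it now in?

Longitude extended square 5; +1 → 6.
The latitude characters are unchanged.

RH99dd64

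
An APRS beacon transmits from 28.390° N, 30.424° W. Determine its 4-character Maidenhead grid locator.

HL48

Shift to the Maidenhead origin (180°W, 90°S): lon 149.58, lat 118.39.
Field (20°×10°, letters A–R): 149.58/20 → 7 → H, 118.39/10 → 11 → L; chars HL.
Square (2°×1°, digits 0–9): 9.58/2 → 4, 8.39/1 → 8; chars 48.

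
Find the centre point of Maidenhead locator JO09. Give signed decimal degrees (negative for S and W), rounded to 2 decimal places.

59.50, 1.00

Field J=9, O=14: +9·20° lon, +14·10° lat → SW at lon 0°, lat 50°.
Square 0, 9: +0·2° lon, +9·1° lat → SW at lon 0°, lat 59°.
Cell spans 2° lon × 1° lat. Centre is SW corner plus half of each.
latitude 59.50, longitude 1.00.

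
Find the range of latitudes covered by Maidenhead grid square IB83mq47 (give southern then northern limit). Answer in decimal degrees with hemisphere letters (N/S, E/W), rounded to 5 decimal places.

76.30417° S, 76.30000° S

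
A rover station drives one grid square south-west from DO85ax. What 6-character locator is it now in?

Longitude subsquare a = 0; −1 → -1, wraps to 23 = x, carry into square.
Longitude square 8; −1 → 7.
Latitude subsquare x = 23; −1 → 22 = w.

DO75xw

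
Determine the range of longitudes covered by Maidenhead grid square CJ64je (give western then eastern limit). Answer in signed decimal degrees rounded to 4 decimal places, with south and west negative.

-127.2500, -127.1667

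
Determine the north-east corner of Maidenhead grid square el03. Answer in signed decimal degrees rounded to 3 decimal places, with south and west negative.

Field E=4, L=11: +4·20° lon, +11·10° lat → SW at lon -100°, lat 20°.
Square 0, 3: +0·2° lon, +3·1° lat → SW at lon -100°, lat 23°.
Cell spans 2° lon × 1° lat. NE corner is SW corner plus one full cell.
latitude 24.000, longitude -98.000.

24.000, -98.000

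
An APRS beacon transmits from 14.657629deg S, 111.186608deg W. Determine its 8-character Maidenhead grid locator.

DH45ji72

Shift to the Maidenhead origin (180°W, 90°S): lon 68.81339, lat 75.34237.
Field (20°×10°, letters A–R): lon ⌊68.81339/20⌋ = 3 → D; lat ⌊75.34237/10⌋ = 7 → H.
Square (2°×1°, digits 0–9): lon ⌊8.81339/2⌋ = 4; lat ⌊5.34237/1⌋ = 5.
Subsquare (5′×2.5′, letters a–x): lon ⌊0.81339/0.0833333⌋ = 9 → j; lat ⌊0.34237/0.0416667⌋ = 8 → i.
Extended square (30″×15″, digits 0–9): lon ⌊0.06339/0.00833333⌋ = 7; lat ⌊0.00904/0.00416667⌋ = 2.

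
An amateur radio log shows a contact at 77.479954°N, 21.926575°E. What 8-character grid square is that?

Shift to the Maidenhead origin (180°W, 90°S): lon 201.92658, lat 167.47995.
Field: lon ⌊201.92658/20⌋ = 10 → K; lat ⌊167.47995/10⌋ = 16 → Q.
Square: lon ⌊1.92658/2⌋ = 0; lat ⌊7.47995/1⌋ = 7.
Subsquare: lon ⌊1.92658/0.0833333⌋ = 23 → x; lat ⌊0.47995/0.0416667⌋ = 11 → l.
Extended square: lon ⌊0.00991/0.00833333⌋ = 1; lat ⌊0.02162/0.00416667⌋ = 5.

KQ07xl15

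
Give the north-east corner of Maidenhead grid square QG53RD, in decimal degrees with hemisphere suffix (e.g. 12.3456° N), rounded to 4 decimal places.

Field Q=16, G=6: +16·20° lon, +6·10° lat → SW at lon 140°, lat -30°.
Square 5, 3: +5·2° lon, +3·1° lat → SW at lon 150°, lat -27°.
Subsquare r=17, d=3: +17·0.0833333° lon, +3·0.0416667° lat → SW at lon 151.417°, lat -26.875°.
Cell spans 0.0833333° lon × 0.0416667° lat. NE corner is SW corner plus one full cell.
latitude 26.8333° S, longitude 151.5000° E.

26.8333° S, 151.5000° E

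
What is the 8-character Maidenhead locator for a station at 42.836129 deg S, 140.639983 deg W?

BE97qd39

Offset from 180°W / 90°S: lon 39.36002°, lat 47.16387°.
Field: 39.36002/20 → 1 → B, 47.16387/10 → 4 → E; chars BE.
Square: 19.36002/2 → 9, 7.16387/1 → 7; chars 97.
Subsquare: 1.36002/0.0833333 → 16 → q, 0.16387/0.0416667 → 3 → d; chars qd.
Extended square: 0.02668/0.00833333 → 3, 0.03887/0.00416667 → 9; chars 39.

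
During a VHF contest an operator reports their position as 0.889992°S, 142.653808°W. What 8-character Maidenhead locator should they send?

Shift to the Maidenhead origin (180°W, 90°S): lon 37.34619, lat 89.11001.
Field: 37.34619/20 → 1 → B, 89.11001/10 → 8 → I; chars BI.
Square: 17.34619/2 → 8, 9.11001/1 → 9; chars 89.
Subsquare: 1.34619/0.0833333 → 16 → q, 0.11001/0.0416667 → 2 → c; chars qc.
Extended square: 0.01286/0.00833333 → 1, 0.02667/0.00416667 → 6; chars 16.

BI89qc16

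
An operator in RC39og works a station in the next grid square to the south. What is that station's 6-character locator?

RC39of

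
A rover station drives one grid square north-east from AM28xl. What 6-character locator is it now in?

Longitude subsquare x = 23; +1 → 24, wraps to 0 = a, carry into square.
Longitude square 2; +1 → 3.
Latitude subsquare l = 11; +1 → 12 = m.

AM38am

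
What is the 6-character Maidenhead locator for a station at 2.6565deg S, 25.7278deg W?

Add 180° to longitude and 90° to latitude: 154.2722, 87.3435.
Field: lon ⌊154.2722/20⌋ = 7 → H; lat ⌊87.3435/10⌋ = 8 → I.
Square: lon ⌊14.2722/2⌋ = 7; lat ⌊7.3435/1⌋ = 7.
Subsquare: lon ⌊0.2722/0.0833333⌋ = 3 → d; lat ⌊0.3435/0.0416667⌋ = 8 → i.

HI77di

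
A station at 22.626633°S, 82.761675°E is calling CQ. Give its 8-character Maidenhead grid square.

NG17ji19

Add 180° to longitude and 90° to latitude: 262.76167, 67.37337.
Field: lon ⌊262.76167/20⌋ = 13 → N; lat ⌊67.37337/10⌋ = 6 → G.
Square: lon ⌊2.76167/2⌋ = 1; lat ⌊7.37337/1⌋ = 7.
Subsquare: lon ⌊0.76167/0.0833333⌋ = 9 → j; lat ⌊0.37337/0.0416667⌋ = 8 → i.
Extended square: lon ⌊0.01167/0.00833333⌋ = 1; lat ⌊0.04003/0.00416667⌋ = 9.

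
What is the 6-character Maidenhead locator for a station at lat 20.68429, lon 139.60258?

Shift to the Maidenhead origin (180°W, 90°S): lon 319.6026, lat 110.6843.
Field: 319.6026/20 → 15 → P, 110.6843/10 → 11 → L; chars PL.
Square: 19.6026/2 → 9, 0.6843/1 → 0; chars 90.
Subsquare: 1.6026/0.0833333 → 19 → t, 0.6843/0.0416667 → 16 → q; chars tq.

PL90tq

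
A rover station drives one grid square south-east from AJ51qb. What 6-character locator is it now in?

AJ51ra

Longitude subsquare q = 16; +1 → 17 = r.
Latitude subsquare b = 1; −1 → 0 = a.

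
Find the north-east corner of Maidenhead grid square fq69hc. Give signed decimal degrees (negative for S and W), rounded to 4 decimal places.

79.1250, -67.3333

Field F=5, Q=16: +5·20° lon, +16·10° lat → SW at lon -80°, lat 70°.
Square 6, 9: +6·2° lon, +9·1° lat → SW at lon -68°, lat 79°.
Subsquare h=7, c=2: +7·0.0833333° lon, +2·0.0416667° lat → SW at lon -67.4167°, lat 79.0833°.
Cell spans 0.0833333° lon × 0.0416667° lat. NE corner is SW corner plus one full cell.
latitude 79.1250, longitude -67.3333.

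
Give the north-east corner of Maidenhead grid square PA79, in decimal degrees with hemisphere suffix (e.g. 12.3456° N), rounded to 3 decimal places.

Field P=15, A=0: +15·20° lon, +0·10° lat → SW at lon 120°, lat -90°.
Square 7, 9: +7·2° lon, +9·1° lat → SW at lon 134°, lat -81°.
Cell spans 2° lon × 1° lat. NE corner is SW corner plus one full cell.
latitude 80.000° S, longitude 136.000° E.

80.000° S, 136.000° E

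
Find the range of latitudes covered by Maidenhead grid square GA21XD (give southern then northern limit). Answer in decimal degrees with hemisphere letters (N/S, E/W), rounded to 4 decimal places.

Field G=6, A=0: +6·20° lon, +0·10° lat → SW at lon -60°, lat -90°.
Square 2, 1: +2·2° lon, +1·1° lat → SW at lon -56°, lat -89°.
Subsquare x=23, d=3: +23·0.0833333° lon, +3·0.0416667° lat → SW at lon -54.0833°, lat -88.875°.
Cell spans 0.0833333° lon × 0.0416667° lat.
south 88.8750° S, north 88.8333° S.

88.8750° S, 88.8333° S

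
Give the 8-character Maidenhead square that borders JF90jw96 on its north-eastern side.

JF90kw07

Longitude extended square 9; +1 → 10, wraps to 0, carry into subsquare.
Longitude subsquare j = 9; +1 → 10 = k.
Latitude extended square 6; +1 → 7.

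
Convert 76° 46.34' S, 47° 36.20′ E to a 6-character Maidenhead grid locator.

LB33tf

Offset from 180°W / 90°S: lon 227.6033°, lat 13.2277°.
Field: 227.6033/20 → 11 → L, 13.2277/10 → 1 → B; chars LB.
Square: 7.6033/2 → 3, 3.2277/1 → 3; chars 33.
Subsquare: 1.6033/0.0833333 → 19 → t, 0.2277/0.0416667 → 5 → f; chars tf.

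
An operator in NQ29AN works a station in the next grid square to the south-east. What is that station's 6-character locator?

NQ29bm

Longitude subsquare a = 0; +1 → 1 = b.
Latitude subsquare n = 13; −1 → 12 = m.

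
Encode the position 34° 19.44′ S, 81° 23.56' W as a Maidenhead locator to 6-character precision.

Shift to the Maidenhead origin (180°W, 90°S): lon 98.6073, lat 55.6760.
Field (20°×10°, letters A–R): 98.6073/20 → 4 → E, 55.6760/10 → 5 → F; chars EF.
Square (2°×1°, digits 0–9): 18.6073/2 → 9, 5.6760/1 → 5; chars 95.
Subsquare (5′×2.5′, letters a–x): 0.6073/0.0833333 → 7 → h, 0.6760/0.0416667 → 16 → q; chars hq.

EF95hq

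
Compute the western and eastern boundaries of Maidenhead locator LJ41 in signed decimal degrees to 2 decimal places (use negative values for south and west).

Field L=11, J=9: +11·20° lon, +9·10° lat → SW at lon 40°, lat 0°.
Square 4, 1: +4·2° lon, +1·1° lat → SW at lon 48°, lat 1°.
Cell spans 2° lon × 1° lat.
west 48.00, east 50.00.

48.00, 50.00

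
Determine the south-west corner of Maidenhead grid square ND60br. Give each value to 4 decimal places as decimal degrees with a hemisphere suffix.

Field N=13, D=3: +13·20° lon, +3·10° lat → SW at lon 80°, lat -60°.
Square 6, 0: +6·2° lon, +0·1° lat → SW at lon 92°, lat -60°.
Subsquare b=1, r=17: +1·0.0833333° lon, +17·0.0416667° lat → SW at lon 92.0833°, lat -59.2917°.
latitude 59.2917° S, longitude 92.0833° E.

59.2917° S, 92.0833° E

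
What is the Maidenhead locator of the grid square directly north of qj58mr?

QJ58ms

Latitude subsquare r = 17; +1 → 18 = s.
The longitude characters are unchanged.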